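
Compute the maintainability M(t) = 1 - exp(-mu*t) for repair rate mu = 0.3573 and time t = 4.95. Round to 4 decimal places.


mu = 0.3573, t = 4.95
mu * t = 0.3573 * 4.95 = 1.7686
exp(-1.7686) = 0.1706
M(t) = 1 - 0.1706
M(t) = 0.8294

0.8294


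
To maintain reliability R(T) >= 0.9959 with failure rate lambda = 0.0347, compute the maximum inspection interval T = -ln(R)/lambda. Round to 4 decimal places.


R_target = 0.9959
lambda = 0.0347
-ln(0.9959) = 0.0041
T = 0.0041 / 0.0347
T = 0.1184

0.1184


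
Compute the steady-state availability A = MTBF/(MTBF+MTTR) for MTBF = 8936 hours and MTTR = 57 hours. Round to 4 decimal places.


MTBF = 8936
MTTR = 57
MTBF + MTTR = 8993
A = 8936 / 8993
A = 0.9937

0.9937


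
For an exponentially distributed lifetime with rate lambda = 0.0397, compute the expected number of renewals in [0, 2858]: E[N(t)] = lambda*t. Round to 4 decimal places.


lambda = 0.0397
t = 2858
E[N(t)] = lambda * t
E[N(t)] = 0.0397 * 2858
E[N(t)] = 113.4626

113.4626


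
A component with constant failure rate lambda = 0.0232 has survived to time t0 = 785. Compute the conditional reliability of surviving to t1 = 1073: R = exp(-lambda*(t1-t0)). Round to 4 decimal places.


lambda = 0.0232
t0 = 785, t1 = 1073
t1 - t0 = 288
lambda * (t1-t0) = 0.0232 * 288 = 6.6816
R = exp(-6.6816)
R = 0.0013

0.0013


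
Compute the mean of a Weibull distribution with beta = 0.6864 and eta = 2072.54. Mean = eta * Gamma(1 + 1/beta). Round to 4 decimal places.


beta = 0.6864, eta = 2072.54
1/beta = 1.4569
1 + 1/beta = 2.4569
Gamma(2.4569) = 1.2902
Mean = 2072.54 * 1.2902
Mean = 2674.0503

2674.0503


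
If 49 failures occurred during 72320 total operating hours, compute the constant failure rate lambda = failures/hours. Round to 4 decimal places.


failures = 49
total_hours = 72320
lambda = 49 / 72320
lambda = 0.0007

0.0007


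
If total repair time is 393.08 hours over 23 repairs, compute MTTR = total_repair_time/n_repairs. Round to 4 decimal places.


total_repair_time = 393.08
n_repairs = 23
MTTR = 393.08 / 23
MTTR = 17.0904

17.0904


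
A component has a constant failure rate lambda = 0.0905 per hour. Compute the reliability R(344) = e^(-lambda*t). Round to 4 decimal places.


lambda = 0.0905
t = 344
lambda * t = 31.132
R(t) = e^(-31.132)
R(t) = 0.0

0.0


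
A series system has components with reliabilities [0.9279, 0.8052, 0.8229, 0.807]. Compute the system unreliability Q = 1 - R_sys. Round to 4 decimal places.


Components: [0.9279, 0.8052, 0.8229, 0.807]
After component 1: product = 0.9279
After component 2: product = 0.7471
After component 3: product = 0.6148
After component 4: product = 0.4962
R_sys = 0.4962
Q = 1 - 0.4962 = 0.5038

0.5038


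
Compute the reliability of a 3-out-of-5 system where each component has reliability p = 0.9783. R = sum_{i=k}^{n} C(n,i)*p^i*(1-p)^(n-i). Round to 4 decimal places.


k = 3, n = 5, p = 0.9783
i=3: C(5,3)=10 * 0.9783^3 * 0.0217^2 = 0.0044
i=4: C(5,4)=5 * 0.9783^4 * 0.0217^1 = 0.0994
i=5: C(5,5)=1 * 0.9783^5 * 0.0217^0 = 0.8961
R = sum of terms = 0.9999

0.9999


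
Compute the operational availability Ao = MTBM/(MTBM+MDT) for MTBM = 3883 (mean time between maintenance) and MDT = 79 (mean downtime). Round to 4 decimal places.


MTBM = 3883
MDT = 79
MTBM + MDT = 3962
Ao = 3883 / 3962
Ao = 0.9801

0.9801


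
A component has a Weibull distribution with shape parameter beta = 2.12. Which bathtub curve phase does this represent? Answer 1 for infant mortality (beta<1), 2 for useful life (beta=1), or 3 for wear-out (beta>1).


beta = 2.12
Compare beta to 1:
beta < 1 => infant mortality (phase 1)
beta = 1 => useful life (phase 2)
beta > 1 => wear-out (phase 3)
Since beta = 2.12, this is wear-out (increasing failure rate)
Phase = 3

3


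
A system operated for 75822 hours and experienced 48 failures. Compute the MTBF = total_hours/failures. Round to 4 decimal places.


total_hours = 75822
failures = 48
MTBF = 75822 / 48
MTBF = 1579.625

1579.625


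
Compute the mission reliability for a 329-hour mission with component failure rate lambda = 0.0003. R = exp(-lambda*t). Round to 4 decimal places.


lambda = 0.0003
mission_time = 329
lambda * t = 0.0003 * 329 = 0.0987
R = exp(-0.0987)
R = 0.906

0.906


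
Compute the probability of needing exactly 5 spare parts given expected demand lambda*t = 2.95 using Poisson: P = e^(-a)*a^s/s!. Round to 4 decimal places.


a = 2.95, s = 5
e^(-a) = e^(-2.95) = 0.0523
a^s = 2.95^5 = 223.4138
s! = 120
P = 0.0523 * 223.4138 / 120
P = 0.0974

0.0974


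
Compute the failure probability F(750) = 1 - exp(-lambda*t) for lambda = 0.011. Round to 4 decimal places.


lambda = 0.011, t = 750
lambda * t = 8.25
exp(-8.25) = 0.0003
F(t) = 1 - 0.0003
F(t) = 0.9997

0.9997


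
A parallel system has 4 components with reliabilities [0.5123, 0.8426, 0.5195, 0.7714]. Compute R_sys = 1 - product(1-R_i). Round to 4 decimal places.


Components: [0.5123, 0.8426, 0.5195, 0.7714]
(1 - 0.5123) = 0.4877, running product = 0.4877
(1 - 0.8426) = 0.1574, running product = 0.0768
(1 - 0.5195) = 0.4805, running product = 0.0369
(1 - 0.7714) = 0.2286, running product = 0.0084
Product of (1-R_i) = 0.0084
R_sys = 1 - 0.0084 = 0.9916

0.9916


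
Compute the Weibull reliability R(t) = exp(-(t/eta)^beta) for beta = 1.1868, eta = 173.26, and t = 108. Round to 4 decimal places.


beta = 1.1868, eta = 173.26, t = 108
t/eta = 108 / 173.26 = 0.6233
(t/eta)^beta = 0.6233^1.1868 = 0.5707
R(t) = exp(-0.5707)
R(t) = 0.5652

0.5652


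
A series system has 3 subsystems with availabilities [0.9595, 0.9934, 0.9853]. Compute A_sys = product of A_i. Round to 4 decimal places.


Subsystems: [0.9595, 0.9934, 0.9853]
After subsystem 1 (A=0.9595): product = 0.9595
After subsystem 2 (A=0.9934): product = 0.9532
After subsystem 3 (A=0.9853): product = 0.9392
A_sys = 0.9392

0.9392


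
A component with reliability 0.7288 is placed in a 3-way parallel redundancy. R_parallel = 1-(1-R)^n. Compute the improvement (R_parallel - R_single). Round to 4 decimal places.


R_single = 0.7288, n = 3
1 - R_single = 0.2712
(1 - R_single)^n = 0.2712^3 = 0.0199
R_parallel = 1 - 0.0199 = 0.9801
Improvement = 0.9801 - 0.7288
Improvement = 0.2513

0.2513


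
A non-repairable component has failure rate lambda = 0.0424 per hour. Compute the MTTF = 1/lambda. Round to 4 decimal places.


lambda = 0.0424
MTTF = 1 / 0.0424
MTTF = 23.5849

23.5849


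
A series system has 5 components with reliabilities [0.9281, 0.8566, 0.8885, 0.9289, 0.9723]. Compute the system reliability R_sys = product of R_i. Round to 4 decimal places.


Components: [0.9281, 0.8566, 0.8885, 0.9289, 0.9723]
After component 1 (R=0.9281): product = 0.9281
After component 2 (R=0.8566): product = 0.795
After component 3 (R=0.8885): product = 0.7064
After component 4 (R=0.9289): product = 0.6561
After component 5 (R=0.9723): product = 0.638
R_sys = 0.638

0.638


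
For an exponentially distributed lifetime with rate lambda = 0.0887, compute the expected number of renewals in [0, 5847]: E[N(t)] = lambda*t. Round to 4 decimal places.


lambda = 0.0887
t = 5847
E[N(t)] = lambda * t
E[N(t)] = 0.0887 * 5847
E[N(t)] = 518.6289

518.6289


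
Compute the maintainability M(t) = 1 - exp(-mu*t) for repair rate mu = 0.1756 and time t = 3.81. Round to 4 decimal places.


mu = 0.1756, t = 3.81
mu * t = 0.1756 * 3.81 = 0.669
exp(-0.669) = 0.5122
M(t) = 1 - 0.5122
M(t) = 0.4878

0.4878


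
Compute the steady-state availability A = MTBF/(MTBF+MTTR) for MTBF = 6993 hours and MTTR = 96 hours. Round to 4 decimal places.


MTBF = 6993
MTTR = 96
MTBF + MTTR = 7089
A = 6993 / 7089
A = 0.9865

0.9865


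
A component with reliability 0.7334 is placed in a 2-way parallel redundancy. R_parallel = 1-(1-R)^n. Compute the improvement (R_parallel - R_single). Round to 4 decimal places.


R_single = 0.7334, n = 2
1 - R_single = 0.2666
(1 - R_single)^n = 0.2666^2 = 0.0711
R_parallel = 1 - 0.0711 = 0.9289
Improvement = 0.9289 - 0.7334
Improvement = 0.1955

0.1955


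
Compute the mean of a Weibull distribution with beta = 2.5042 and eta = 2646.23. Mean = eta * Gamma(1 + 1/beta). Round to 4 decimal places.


beta = 2.5042, eta = 2646.23
1/beta = 0.3993
1 + 1/beta = 1.3993
Gamma(1.3993) = 0.8873
Mean = 2646.23 * 0.8873
Mean = 2348.0014

2348.0014


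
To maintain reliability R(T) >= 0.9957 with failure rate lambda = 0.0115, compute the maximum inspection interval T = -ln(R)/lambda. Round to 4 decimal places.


R_target = 0.9957
lambda = 0.0115
-ln(0.9957) = 0.0043
T = 0.0043 / 0.0115
T = 0.3747

0.3747


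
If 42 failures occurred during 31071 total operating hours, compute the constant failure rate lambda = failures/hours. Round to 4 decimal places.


failures = 42
total_hours = 31071
lambda = 42 / 31071
lambda = 0.0014

0.0014


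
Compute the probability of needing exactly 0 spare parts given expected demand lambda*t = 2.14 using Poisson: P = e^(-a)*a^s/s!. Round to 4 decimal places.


a = 2.14, s = 0
e^(-a) = e^(-2.14) = 0.1177
a^s = 2.14^0 = 1.0
s! = 1
P = 0.1177 * 1.0 / 1
P = 0.1177

0.1177


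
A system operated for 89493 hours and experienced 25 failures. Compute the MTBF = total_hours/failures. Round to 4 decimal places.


total_hours = 89493
failures = 25
MTBF = 89493 / 25
MTBF = 3579.72

3579.72


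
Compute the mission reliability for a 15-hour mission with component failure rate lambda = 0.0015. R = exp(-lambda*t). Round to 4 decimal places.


lambda = 0.0015
mission_time = 15
lambda * t = 0.0015 * 15 = 0.0225
R = exp(-0.0225)
R = 0.9778

0.9778


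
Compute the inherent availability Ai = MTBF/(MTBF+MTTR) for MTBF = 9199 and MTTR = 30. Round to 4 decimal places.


MTBF = 9199
MTTR = 30
MTBF + MTTR = 9229
Ai = 9199 / 9229
Ai = 0.9967

0.9967


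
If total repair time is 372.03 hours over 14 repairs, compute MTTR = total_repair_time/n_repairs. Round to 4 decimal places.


total_repair_time = 372.03
n_repairs = 14
MTTR = 372.03 / 14
MTTR = 26.5736

26.5736


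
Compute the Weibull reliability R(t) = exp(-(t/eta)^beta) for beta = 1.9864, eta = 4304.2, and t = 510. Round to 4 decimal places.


beta = 1.9864, eta = 4304.2, t = 510
t/eta = 510 / 4304.2 = 0.1185
(t/eta)^beta = 0.1185^1.9864 = 0.0145
R(t) = exp(-0.0145)
R(t) = 0.9857

0.9857


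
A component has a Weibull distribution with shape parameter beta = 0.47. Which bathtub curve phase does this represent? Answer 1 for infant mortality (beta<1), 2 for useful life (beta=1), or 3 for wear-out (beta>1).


beta = 0.47
Compare beta to 1:
beta < 1 => infant mortality (phase 1)
beta = 1 => useful life (phase 2)
beta > 1 => wear-out (phase 3)
Since beta = 0.47, this is infant mortality (decreasing failure rate)
Phase = 1

1


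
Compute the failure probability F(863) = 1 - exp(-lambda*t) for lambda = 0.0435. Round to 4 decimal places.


lambda = 0.0435, t = 863
lambda * t = 37.5405
exp(-37.5405) = 0.0
F(t) = 1 - 0.0
F(t) = 1.0

1.0


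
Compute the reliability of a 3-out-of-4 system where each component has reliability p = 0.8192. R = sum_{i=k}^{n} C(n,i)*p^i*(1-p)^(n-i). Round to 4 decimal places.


k = 3, n = 4, p = 0.8192
i=3: C(4,3)=4 * 0.8192^3 * 0.1808^1 = 0.3976
i=4: C(4,4)=1 * 0.8192^4 * 0.1808^0 = 0.4504
R = sum of terms = 0.8479

0.8479


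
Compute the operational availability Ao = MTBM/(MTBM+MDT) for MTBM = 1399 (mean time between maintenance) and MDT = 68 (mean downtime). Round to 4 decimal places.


MTBM = 1399
MDT = 68
MTBM + MDT = 1467
Ao = 1399 / 1467
Ao = 0.9536

0.9536


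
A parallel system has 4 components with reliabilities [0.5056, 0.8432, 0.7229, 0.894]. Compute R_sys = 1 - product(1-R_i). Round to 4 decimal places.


Components: [0.5056, 0.8432, 0.7229, 0.894]
(1 - 0.5056) = 0.4944, running product = 0.4944
(1 - 0.8432) = 0.1568, running product = 0.0775
(1 - 0.7229) = 0.2771, running product = 0.0215
(1 - 0.894) = 0.106, running product = 0.0023
Product of (1-R_i) = 0.0023
R_sys = 1 - 0.0023 = 0.9977

0.9977


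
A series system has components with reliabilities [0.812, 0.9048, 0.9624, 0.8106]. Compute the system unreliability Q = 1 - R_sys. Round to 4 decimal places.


Components: [0.812, 0.9048, 0.9624, 0.8106]
After component 1: product = 0.812
After component 2: product = 0.7347
After component 3: product = 0.7071
After component 4: product = 0.5732
R_sys = 0.5732
Q = 1 - 0.5732 = 0.4268

0.4268


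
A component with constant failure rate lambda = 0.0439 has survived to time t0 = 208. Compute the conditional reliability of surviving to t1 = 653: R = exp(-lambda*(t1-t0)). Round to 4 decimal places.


lambda = 0.0439
t0 = 208, t1 = 653
t1 - t0 = 445
lambda * (t1-t0) = 0.0439 * 445 = 19.5355
R = exp(-19.5355)
R = 0.0

0.0


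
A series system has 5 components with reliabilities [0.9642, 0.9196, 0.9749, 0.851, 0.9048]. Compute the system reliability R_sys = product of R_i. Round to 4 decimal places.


Components: [0.9642, 0.9196, 0.9749, 0.851, 0.9048]
After component 1 (R=0.9642): product = 0.9642
After component 2 (R=0.9196): product = 0.8867
After component 3 (R=0.9749): product = 0.8644
After component 4 (R=0.851): product = 0.7356
After component 5 (R=0.9048): product = 0.6656
R_sys = 0.6656

0.6656


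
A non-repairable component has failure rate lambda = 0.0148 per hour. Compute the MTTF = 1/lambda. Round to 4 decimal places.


lambda = 0.0148
MTTF = 1 / 0.0148
MTTF = 67.5676

67.5676


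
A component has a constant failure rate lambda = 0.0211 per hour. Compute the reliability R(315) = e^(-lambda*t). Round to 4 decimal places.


lambda = 0.0211
t = 315
lambda * t = 6.6465
R(t) = e^(-6.6465)
R(t) = 0.0013

0.0013


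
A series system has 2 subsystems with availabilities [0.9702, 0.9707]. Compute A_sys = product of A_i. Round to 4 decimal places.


Subsystems: [0.9702, 0.9707]
After subsystem 1 (A=0.9702): product = 0.9702
After subsystem 2 (A=0.9707): product = 0.9418
A_sys = 0.9418

0.9418


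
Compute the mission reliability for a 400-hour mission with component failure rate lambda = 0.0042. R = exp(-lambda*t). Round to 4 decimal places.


lambda = 0.0042
mission_time = 400
lambda * t = 0.0042 * 400 = 1.68
R = exp(-1.68)
R = 0.1864

0.1864


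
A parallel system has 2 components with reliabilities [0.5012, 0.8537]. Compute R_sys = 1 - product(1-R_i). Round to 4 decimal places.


Components: [0.5012, 0.8537]
(1 - 0.5012) = 0.4988, running product = 0.4988
(1 - 0.8537) = 0.1463, running product = 0.073
Product of (1-R_i) = 0.073
R_sys = 1 - 0.073 = 0.927

0.927


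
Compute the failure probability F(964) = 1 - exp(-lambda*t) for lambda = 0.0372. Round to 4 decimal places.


lambda = 0.0372, t = 964
lambda * t = 35.8608
exp(-35.8608) = 0.0
F(t) = 1 - 0.0
F(t) = 1.0

1.0


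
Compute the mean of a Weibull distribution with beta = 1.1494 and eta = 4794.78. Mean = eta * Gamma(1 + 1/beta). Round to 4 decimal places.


beta = 1.1494, eta = 4794.78
1/beta = 0.87
1 + 1/beta = 1.87
Gamma(1.87) = 0.9518
Mean = 4794.78 * 0.9518
Mean = 4563.8936

4563.8936


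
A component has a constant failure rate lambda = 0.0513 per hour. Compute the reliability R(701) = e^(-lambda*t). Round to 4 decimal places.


lambda = 0.0513
t = 701
lambda * t = 35.9613
R(t) = e^(-35.9613)
R(t) = 0.0

0.0


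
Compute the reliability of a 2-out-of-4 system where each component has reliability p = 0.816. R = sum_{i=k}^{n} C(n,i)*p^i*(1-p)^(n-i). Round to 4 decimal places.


k = 2, n = 4, p = 0.816
i=2: C(4,2)=6 * 0.816^2 * 0.184^2 = 0.1353
i=3: C(4,3)=4 * 0.816^3 * 0.184^1 = 0.3999
i=4: C(4,4)=1 * 0.816^4 * 0.184^0 = 0.4434
R = sum of terms = 0.9785

0.9785


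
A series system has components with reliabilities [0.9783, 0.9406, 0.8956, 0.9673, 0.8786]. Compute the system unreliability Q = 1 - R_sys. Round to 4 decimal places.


Components: [0.9783, 0.9406, 0.8956, 0.9673, 0.8786]
After component 1: product = 0.9783
After component 2: product = 0.9202
After component 3: product = 0.8241
After component 4: product = 0.7972
After component 5: product = 0.7004
R_sys = 0.7004
Q = 1 - 0.7004 = 0.2996

0.2996


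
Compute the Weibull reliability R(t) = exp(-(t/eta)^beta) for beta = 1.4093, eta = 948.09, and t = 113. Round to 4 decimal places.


beta = 1.4093, eta = 948.09, t = 113
t/eta = 113 / 948.09 = 0.1192
(t/eta)^beta = 0.1192^1.4093 = 0.0499
R(t) = exp(-0.0499)
R(t) = 0.9513

0.9513


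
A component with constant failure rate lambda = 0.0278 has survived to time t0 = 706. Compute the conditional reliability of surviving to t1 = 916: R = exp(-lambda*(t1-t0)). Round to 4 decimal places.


lambda = 0.0278
t0 = 706, t1 = 916
t1 - t0 = 210
lambda * (t1-t0) = 0.0278 * 210 = 5.838
R = exp(-5.838)
R = 0.0029

0.0029


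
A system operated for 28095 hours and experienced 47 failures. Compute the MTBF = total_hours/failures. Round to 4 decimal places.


total_hours = 28095
failures = 47
MTBF = 28095 / 47
MTBF = 597.766

597.766


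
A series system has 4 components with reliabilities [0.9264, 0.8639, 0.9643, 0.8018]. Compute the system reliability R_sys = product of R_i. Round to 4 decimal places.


Components: [0.9264, 0.8639, 0.9643, 0.8018]
After component 1 (R=0.9264): product = 0.9264
After component 2 (R=0.8639): product = 0.8003
After component 3 (R=0.9643): product = 0.7717
After component 4 (R=0.8018): product = 0.6188
R_sys = 0.6188

0.6188


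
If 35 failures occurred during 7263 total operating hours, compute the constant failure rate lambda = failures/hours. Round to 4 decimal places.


failures = 35
total_hours = 7263
lambda = 35 / 7263
lambda = 0.0048

0.0048


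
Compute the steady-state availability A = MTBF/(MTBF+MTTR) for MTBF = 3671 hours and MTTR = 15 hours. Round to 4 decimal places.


MTBF = 3671
MTTR = 15
MTBF + MTTR = 3686
A = 3671 / 3686
A = 0.9959

0.9959


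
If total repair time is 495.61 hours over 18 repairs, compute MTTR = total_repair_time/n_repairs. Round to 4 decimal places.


total_repair_time = 495.61
n_repairs = 18
MTTR = 495.61 / 18
MTTR = 27.5339

27.5339


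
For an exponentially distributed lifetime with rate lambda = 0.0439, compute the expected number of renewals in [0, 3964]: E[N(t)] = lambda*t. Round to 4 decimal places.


lambda = 0.0439
t = 3964
E[N(t)] = lambda * t
E[N(t)] = 0.0439 * 3964
E[N(t)] = 174.0196

174.0196


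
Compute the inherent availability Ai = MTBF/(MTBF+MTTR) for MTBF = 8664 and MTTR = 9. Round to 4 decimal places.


MTBF = 8664
MTTR = 9
MTBF + MTTR = 8673
Ai = 8664 / 8673
Ai = 0.999

0.999


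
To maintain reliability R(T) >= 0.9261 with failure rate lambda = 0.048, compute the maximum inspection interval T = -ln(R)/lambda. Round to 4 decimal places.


R_target = 0.9261
lambda = 0.048
-ln(0.9261) = 0.0768
T = 0.0768 / 0.048
T = 1.5994

1.5994


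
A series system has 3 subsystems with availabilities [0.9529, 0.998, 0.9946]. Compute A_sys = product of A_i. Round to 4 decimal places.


Subsystems: [0.9529, 0.998, 0.9946]
After subsystem 1 (A=0.9529): product = 0.9529
After subsystem 2 (A=0.998): product = 0.951
After subsystem 3 (A=0.9946): product = 0.9459
A_sys = 0.9459

0.9459


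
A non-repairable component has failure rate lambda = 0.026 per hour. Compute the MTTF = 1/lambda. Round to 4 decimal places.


lambda = 0.026
MTTF = 1 / 0.026
MTTF = 38.4615

38.4615


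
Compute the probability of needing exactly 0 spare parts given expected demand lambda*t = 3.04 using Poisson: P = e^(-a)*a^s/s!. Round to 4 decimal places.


a = 3.04, s = 0
e^(-a) = e^(-3.04) = 0.0478
a^s = 3.04^0 = 1.0
s! = 1
P = 0.0478 * 1.0 / 1
P = 0.0478

0.0478


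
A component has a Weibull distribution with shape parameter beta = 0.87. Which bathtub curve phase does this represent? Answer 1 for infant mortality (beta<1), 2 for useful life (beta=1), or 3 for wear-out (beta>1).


beta = 0.87
Compare beta to 1:
beta < 1 => infant mortality (phase 1)
beta = 1 => useful life (phase 2)
beta > 1 => wear-out (phase 3)
Since beta = 0.87, this is infant mortality (decreasing failure rate)
Phase = 1

1


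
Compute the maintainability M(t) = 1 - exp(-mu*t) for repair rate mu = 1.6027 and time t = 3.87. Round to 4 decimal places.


mu = 1.6027, t = 3.87
mu * t = 1.6027 * 3.87 = 6.2024
exp(-6.2024) = 0.002
M(t) = 1 - 0.002
M(t) = 0.998

0.998


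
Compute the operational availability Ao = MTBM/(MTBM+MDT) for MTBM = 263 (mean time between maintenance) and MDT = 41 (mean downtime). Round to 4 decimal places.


MTBM = 263
MDT = 41
MTBM + MDT = 304
Ao = 263 / 304
Ao = 0.8651

0.8651


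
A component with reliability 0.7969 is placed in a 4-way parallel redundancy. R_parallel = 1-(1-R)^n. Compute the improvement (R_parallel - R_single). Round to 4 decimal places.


R_single = 0.7969, n = 4
1 - R_single = 0.2031
(1 - R_single)^n = 0.2031^4 = 0.0017
R_parallel = 1 - 0.0017 = 0.9983
Improvement = 0.9983 - 0.7969
Improvement = 0.2014

0.2014


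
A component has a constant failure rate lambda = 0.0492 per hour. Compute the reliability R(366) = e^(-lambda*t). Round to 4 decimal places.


lambda = 0.0492
t = 366
lambda * t = 18.0072
R(t) = e^(-18.0072)
R(t) = 0.0

0.0


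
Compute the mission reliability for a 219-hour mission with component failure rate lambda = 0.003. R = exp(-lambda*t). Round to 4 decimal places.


lambda = 0.003
mission_time = 219
lambda * t = 0.003 * 219 = 0.657
R = exp(-0.657)
R = 0.5184

0.5184


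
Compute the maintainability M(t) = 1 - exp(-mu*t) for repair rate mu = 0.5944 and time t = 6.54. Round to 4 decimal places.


mu = 0.5944, t = 6.54
mu * t = 0.5944 * 6.54 = 3.8874
exp(-3.8874) = 0.0205
M(t) = 1 - 0.0205
M(t) = 0.9795

0.9795


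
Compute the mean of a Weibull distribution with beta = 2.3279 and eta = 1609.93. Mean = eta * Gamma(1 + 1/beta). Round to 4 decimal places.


beta = 2.3279, eta = 1609.93
1/beta = 0.4296
1 + 1/beta = 1.4296
Gamma(1.4296) = 0.886
Mean = 1609.93 * 0.886
Mean = 1426.4754

1426.4754


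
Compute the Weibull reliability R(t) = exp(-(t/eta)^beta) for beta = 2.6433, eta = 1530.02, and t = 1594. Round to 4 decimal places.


beta = 2.6433, eta = 1530.02, t = 1594
t/eta = 1594 / 1530.02 = 1.0418
(t/eta)^beta = 1.0418^2.6433 = 1.1144
R(t) = exp(-1.1144)
R(t) = 0.3281

0.3281


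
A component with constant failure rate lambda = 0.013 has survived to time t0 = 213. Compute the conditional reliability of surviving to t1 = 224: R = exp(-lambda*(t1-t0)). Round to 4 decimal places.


lambda = 0.013
t0 = 213, t1 = 224
t1 - t0 = 11
lambda * (t1-t0) = 0.013 * 11 = 0.143
R = exp(-0.143)
R = 0.8668

0.8668


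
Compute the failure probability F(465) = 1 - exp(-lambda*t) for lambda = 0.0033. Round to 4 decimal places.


lambda = 0.0033, t = 465
lambda * t = 1.5345
exp(-1.5345) = 0.2156
F(t) = 1 - 0.2156
F(t) = 0.7844

0.7844


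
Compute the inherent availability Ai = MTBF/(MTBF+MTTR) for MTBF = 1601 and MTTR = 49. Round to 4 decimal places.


MTBF = 1601
MTTR = 49
MTBF + MTTR = 1650
Ai = 1601 / 1650
Ai = 0.9703

0.9703


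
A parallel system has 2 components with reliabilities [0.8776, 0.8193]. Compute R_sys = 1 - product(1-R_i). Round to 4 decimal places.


Components: [0.8776, 0.8193]
(1 - 0.8776) = 0.1224, running product = 0.1224
(1 - 0.8193) = 0.1807, running product = 0.0221
Product of (1-R_i) = 0.0221
R_sys = 1 - 0.0221 = 0.9779

0.9779


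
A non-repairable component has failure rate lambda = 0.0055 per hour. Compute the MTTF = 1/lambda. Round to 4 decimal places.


lambda = 0.0055
MTTF = 1 / 0.0055
MTTF = 181.8182

181.8182


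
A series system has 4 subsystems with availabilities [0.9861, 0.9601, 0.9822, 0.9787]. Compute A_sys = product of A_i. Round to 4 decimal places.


Subsystems: [0.9861, 0.9601, 0.9822, 0.9787]
After subsystem 1 (A=0.9861): product = 0.9861
After subsystem 2 (A=0.9601): product = 0.9468
After subsystem 3 (A=0.9822): product = 0.9299
After subsystem 4 (A=0.9787): product = 0.9101
A_sys = 0.9101

0.9101


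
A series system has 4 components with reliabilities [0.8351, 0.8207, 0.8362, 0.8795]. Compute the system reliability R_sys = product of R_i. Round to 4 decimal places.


Components: [0.8351, 0.8207, 0.8362, 0.8795]
After component 1 (R=0.8351): product = 0.8351
After component 2 (R=0.8207): product = 0.6854
After component 3 (R=0.8362): product = 0.5731
After component 4 (R=0.8795): product = 0.504
R_sys = 0.504

0.504


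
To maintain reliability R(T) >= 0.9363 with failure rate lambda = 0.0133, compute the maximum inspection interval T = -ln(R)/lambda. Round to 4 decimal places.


R_target = 0.9363
lambda = 0.0133
-ln(0.9363) = 0.0658
T = 0.0658 / 0.0133
T = 4.9488

4.9488


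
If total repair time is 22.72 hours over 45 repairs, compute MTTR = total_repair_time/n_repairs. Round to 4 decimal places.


total_repair_time = 22.72
n_repairs = 45
MTTR = 22.72 / 45
MTTR = 0.5049

0.5049


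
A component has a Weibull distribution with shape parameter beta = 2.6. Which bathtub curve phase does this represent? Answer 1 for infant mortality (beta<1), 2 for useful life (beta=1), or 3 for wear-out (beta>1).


beta = 2.6
Compare beta to 1:
beta < 1 => infant mortality (phase 1)
beta = 1 => useful life (phase 2)
beta > 1 => wear-out (phase 3)
Since beta = 2.6, this is wear-out (increasing failure rate)
Phase = 3

3


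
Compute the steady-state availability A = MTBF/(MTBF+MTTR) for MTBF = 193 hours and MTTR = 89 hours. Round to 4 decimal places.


MTBF = 193
MTTR = 89
MTBF + MTTR = 282
A = 193 / 282
A = 0.6844

0.6844


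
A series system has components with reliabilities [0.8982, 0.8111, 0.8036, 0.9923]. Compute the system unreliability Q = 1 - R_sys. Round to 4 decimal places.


Components: [0.8982, 0.8111, 0.8036, 0.9923]
After component 1: product = 0.8982
After component 2: product = 0.7285
After component 3: product = 0.5854
After component 4: product = 0.5809
R_sys = 0.5809
Q = 1 - 0.5809 = 0.4191

0.4191


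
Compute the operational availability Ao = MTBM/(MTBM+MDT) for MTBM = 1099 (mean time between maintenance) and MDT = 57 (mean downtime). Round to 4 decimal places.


MTBM = 1099
MDT = 57
MTBM + MDT = 1156
Ao = 1099 / 1156
Ao = 0.9507

0.9507


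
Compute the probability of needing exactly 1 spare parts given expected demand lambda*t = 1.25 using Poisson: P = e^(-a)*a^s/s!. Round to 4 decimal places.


a = 1.25, s = 1
e^(-a) = e^(-1.25) = 0.2865
a^s = 1.25^1 = 1.25
s! = 1
P = 0.2865 * 1.25 / 1
P = 0.3581

0.3581


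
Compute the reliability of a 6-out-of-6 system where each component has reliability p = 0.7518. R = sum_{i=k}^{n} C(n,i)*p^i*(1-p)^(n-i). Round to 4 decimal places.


k = 6, n = 6, p = 0.7518
i=6: C(6,6)=1 * 0.7518^6 * 0.2482^0 = 0.1806
R = sum of terms = 0.1806

0.1806


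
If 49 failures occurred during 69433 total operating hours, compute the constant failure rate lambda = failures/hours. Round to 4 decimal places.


failures = 49
total_hours = 69433
lambda = 49 / 69433
lambda = 0.0007

0.0007


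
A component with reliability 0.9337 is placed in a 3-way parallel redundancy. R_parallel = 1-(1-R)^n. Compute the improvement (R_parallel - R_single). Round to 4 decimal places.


R_single = 0.9337, n = 3
1 - R_single = 0.0663
(1 - R_single)^n = 0.0663^3 = 0.0003
R_parallel = 1 - 0.0003 = 0.9997
Improvement = 0.9997 - 0.9337
Improvement = 0.066

0.066


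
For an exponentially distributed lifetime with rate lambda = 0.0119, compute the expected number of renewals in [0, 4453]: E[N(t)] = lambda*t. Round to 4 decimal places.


lambda = 0.0119
t = 4453
E[N(t)] = lambda * t
E[N(t)] = 0.0119 * 4453
E[N(t)] = 52.9907

52.9907


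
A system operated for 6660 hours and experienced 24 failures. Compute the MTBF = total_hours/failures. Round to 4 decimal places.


total_hours = 6660
failures = 24
MTBF = 6660 / 24
MTBF = 277.5

277.5


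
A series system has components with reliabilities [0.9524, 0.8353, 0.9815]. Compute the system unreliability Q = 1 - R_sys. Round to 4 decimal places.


Components: [0.9524, 0.8353, 0.9815]
After component 1: product = 0.9524
After component 2: product = 0.7955
After component 3: product = 0.7808
R_sys = 0.7808
Q = 1 - 0.7808 = 0.2192

0.2192


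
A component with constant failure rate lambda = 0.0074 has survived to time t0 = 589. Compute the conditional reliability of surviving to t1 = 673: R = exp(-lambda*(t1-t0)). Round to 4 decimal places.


lambda = 0.0074
t0 = 589, t1 = 673
t1 - t0 = 84
lambda * (t1-t0) = 0.0074 * 84 = 0.6216
R = exp(-0.6216)
R = 0.5371

0.5371


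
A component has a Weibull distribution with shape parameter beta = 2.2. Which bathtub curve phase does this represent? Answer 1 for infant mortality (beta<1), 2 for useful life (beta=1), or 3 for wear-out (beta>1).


beta = 2.2
Compare beta to 1:
beta < 1 => infant mortality (phase 1)
beta = 1 => useful life (phase 2)
beta > 1 => wear-out (phase 3)
Since beta = 2.2, this is wear-out (increasing failure rate)
Phase = 3

3


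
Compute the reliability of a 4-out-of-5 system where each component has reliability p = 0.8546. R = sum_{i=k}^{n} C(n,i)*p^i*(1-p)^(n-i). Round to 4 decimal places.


k = 4, n = 5, p = 0.8546
i=4: C(5,4)=5 * 0.8546^4 * 0.1454^1 = 0.3878
i=5: C(5,5)=1 * 0.8546^5 * 0.1454^0 = 0.4558
R = sum of terms = 0.8436

0.8436


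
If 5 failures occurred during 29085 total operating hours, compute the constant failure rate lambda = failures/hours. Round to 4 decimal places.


failures = 5
total_hours = 29085
lambda = 5 / 29085
lambda = 0.0002

0.0002


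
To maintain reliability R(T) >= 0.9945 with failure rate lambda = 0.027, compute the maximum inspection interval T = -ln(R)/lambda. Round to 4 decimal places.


R_target = 0.9945
lambda = 0.027
-ln(0.9945) = 0.0055
T = 0.0055 / 0.027
T = 0.2043

0.2043


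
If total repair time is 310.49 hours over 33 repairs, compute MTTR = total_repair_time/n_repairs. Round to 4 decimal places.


total_repair_time = 310.49
n_repairs = 33
MTTR = 310.49 / 33
MTTR = 9.4088

9.4088


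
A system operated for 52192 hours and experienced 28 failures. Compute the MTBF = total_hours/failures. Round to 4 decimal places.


total_hours = 52192
failures = 28
MTBF = 52192 / 28
MTBF = 1864.0

1864.0


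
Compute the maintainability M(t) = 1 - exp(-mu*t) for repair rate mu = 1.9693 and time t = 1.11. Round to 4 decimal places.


mu = 1.9693, t = 1.11
mu * t = 1.9693 * 1.11 = 2.1859
exp(-2.1859) = 0.1124
M(t) = 1 - 0.1124
M(t) = 0.8876

0.8876


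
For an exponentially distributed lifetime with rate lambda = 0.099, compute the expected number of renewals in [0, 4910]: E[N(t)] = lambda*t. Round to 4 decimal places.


lambda = 0.099
t = 4910
E[N(t)] = lambda * t
E[N(t)] = 0.099 * 4910
E[N(t)] = 486.09

486.09


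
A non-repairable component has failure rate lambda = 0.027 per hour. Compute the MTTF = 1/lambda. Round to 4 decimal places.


lambda = 0.027
MTTF = 1 / 0.027
MTTF = 37.037

37.037


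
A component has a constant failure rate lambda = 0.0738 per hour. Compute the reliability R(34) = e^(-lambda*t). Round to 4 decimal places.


lambda = 0.0738
t = 34
lambda * t = 2.5092
R(t) = e^(-2.5092)
R(t) = 0.0813

0.0813


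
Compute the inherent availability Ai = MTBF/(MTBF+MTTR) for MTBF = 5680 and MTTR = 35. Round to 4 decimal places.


MTBF = 5680
MTTR = 35
MTBF + MTTR = 5715
Ai = 5680 / 5715
Ai = 0.9939

0.9939


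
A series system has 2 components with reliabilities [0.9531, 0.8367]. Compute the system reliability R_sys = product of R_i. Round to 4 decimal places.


Components: [0.9531, 0.8367]
After component 1 (R=0.9531): product = 0.9531
After component 2 (R=0.8367): product = 0.7975
R_sys = 0.7975

0.7975


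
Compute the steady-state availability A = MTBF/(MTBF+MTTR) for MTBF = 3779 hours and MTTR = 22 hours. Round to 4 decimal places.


MTBF = 3779
MTTR = 22
MTBF + MTTR = 3801
A = 3779 / 3801
A = 0.9942

0.9942


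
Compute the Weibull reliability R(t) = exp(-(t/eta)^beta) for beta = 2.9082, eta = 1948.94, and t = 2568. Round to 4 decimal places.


beta = 2.9082, eta = 1948.94, t = 2568
t/eta = 2568 / 1948.94 = 1.3176
(t/eta)^beta = 1.3176^2.9082 = 2.2304
R(t) = exp(-2.2304)
R(t) = 0.1075

0.1075


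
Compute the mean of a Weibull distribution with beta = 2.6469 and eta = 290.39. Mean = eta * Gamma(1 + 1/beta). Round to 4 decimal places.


beta = 2.6469, eta = 290.39
1/beta = 0.3778
1 + 1/beta = 1.3778
Gamma(1.3778) = 0.8887
Mean = 290.39 * 0.8887
Mean = 258.0696

258.0696


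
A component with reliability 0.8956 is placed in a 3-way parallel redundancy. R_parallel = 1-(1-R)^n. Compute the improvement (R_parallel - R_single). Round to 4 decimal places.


R_single = 0.8956, n = 3
1 - R_single = 0.1044
(1 - R_single)^n = 0.1044^3 = 0.0011
R_parallel = 1 - 0.0011 = 0.9989
Improvement = 0.9989 - 0.8956
Improvement = 0.1033

0.1033


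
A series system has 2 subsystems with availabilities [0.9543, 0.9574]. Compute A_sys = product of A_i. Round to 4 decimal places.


Subsystems: [0.9543, 0.9574]
After subsystem 1 (A=0.9543): product = 0.9543
After subsystem 2 (A=0.9574): product = 0.9136
A_sys = 0.9136

0.9136


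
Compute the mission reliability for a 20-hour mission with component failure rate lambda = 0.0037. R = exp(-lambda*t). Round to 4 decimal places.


lambda = 0.0037
mission_time = 20
lambda * t = 0.0037 * 20 = 0.074
R = exp(-0.074)
R = 0.9287

0.9287


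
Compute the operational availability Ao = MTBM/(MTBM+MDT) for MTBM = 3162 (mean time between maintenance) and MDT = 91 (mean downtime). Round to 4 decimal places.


MTBM = 3162
MDT = 91
MTBM + MDT = 3253
Ao = 3162 / 3253
Ao = 0.972

0.972


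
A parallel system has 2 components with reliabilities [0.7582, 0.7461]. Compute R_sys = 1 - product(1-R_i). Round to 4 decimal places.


Components: [0.7582, 0.7461]
(1 - 0.7582) = 0.2418, running product = 0.2418
(1 - 0.7461) = 0.2539, running product = 0.0614
Product of (1-R_i) = 0.0614
R_sys = 1 - 0.0614 = 0.9386

0.9386


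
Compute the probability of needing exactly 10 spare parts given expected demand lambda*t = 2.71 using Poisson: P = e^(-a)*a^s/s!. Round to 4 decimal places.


a = 2.71, s = 10
e^(-a) = e^(-2.71) = 0.0665
a^s = 2.71^10 = 21364.5086
s! = 3628800
P = 0.0665 * 21364.5086 / 3628800
P = 0.0004

0.0004


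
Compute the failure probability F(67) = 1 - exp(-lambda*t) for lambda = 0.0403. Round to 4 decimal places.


lambda = 0.0403, t = 67
lambda * t = 2.7001
exp(-2.7001) = 0.0672
F(t) = 1 - 0.0672
F(t) = 0.9328

0.9328


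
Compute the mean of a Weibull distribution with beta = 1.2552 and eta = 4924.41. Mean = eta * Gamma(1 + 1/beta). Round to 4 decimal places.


beta = 1.2552, eta = 4924.41
1/beta = 0.7967
1 + 1/beta = 1.7967
Gamma(1.7967) = 0.9305
Mean = 4924.41 * 0.9305
Mean = 4582.2041

4582.2041


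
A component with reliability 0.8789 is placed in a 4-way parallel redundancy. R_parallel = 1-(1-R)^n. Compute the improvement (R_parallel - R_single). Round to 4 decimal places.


R_single = 0.8789, n = 4
1 - R_single = 0.1211
(1 - R_single)^n = 0.1211^4 = 0.0002
R_parallel = 1 - 0.0002 = 0.9998
Improvement = 0.9998 - 0.8789
Improvement = 0.1209

0.1209


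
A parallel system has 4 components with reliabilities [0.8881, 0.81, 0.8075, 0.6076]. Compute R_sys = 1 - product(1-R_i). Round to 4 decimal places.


Components: [0.8881, 0.81, 0.8075, 0.6076]
(1 - 0.8881) = 0.1119, running product = 0.1119
(1 - 0.81) = 0.19, running product = 0.0213
(1 - 0.8075) = 0.1925, running product = 0.0041
(1 - 0.6076) = 0.3924, running product = 0.0016
Product of (1-R_i) = 0.0016
R_sys = 1 - 0.0016 = 0.9984

0.9984


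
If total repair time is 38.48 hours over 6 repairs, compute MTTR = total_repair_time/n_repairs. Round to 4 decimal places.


total_repair_time = 38.48
n_repairs = 6
MTTR = 38.48 / 6
MTTR = 6.4133

6.4133


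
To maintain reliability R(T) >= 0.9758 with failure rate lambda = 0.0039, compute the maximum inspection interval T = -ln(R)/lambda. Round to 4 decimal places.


R_target = 0.9758
lambda = 0.0039
-ln(0.9758) = 0.0245
T = 0.0245 / 0.0039
T = 6.2814

6.2814


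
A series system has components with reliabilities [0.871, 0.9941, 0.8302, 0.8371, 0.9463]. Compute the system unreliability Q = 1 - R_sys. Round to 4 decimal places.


Components: [0.871, 0.9941, 0.8302, 0.8371, 0.9463]
After component 1: product = 0.871
After component 2: product = 0.8659
After component 3: product = 0.7188
After component 4: product = 0.6017
After component 5: product = 0.5694
R_sys = 0.5694
Q = 1 - 0.5694 = 0.4306

0.4306


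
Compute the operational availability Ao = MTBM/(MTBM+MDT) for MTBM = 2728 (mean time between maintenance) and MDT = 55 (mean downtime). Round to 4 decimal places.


MTBM = 2728
MDT = 55
MTBM + MDT = 2783
Ao = 2728 / 2783
Ao = 0.9802

0.9802


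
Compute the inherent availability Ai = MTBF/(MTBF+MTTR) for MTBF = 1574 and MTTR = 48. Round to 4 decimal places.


MTBF = 1574
MTTR = 48
MTBF + MTTR = 1622
Ai = 1574 / 1622
Ai = 0.9704

0.9704


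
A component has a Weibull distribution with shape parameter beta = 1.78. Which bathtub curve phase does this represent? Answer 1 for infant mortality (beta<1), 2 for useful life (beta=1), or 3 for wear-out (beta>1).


beta = 1.78
Compare beta to 1:
beta < 1 => infant mortality (phase 1)
beta = 1 => useful life (phase 2)
beta > 1 => wear-out (phase 3)
Since beta = 1.78, this is wear-out (increasing failure rate)
Phase = 3

3


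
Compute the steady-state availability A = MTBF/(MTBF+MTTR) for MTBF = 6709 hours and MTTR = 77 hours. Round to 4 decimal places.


MTBF = 6709
MTTR = 77
MTBF + MTTR = 6786
A = 6709 / 6786
A = 0.9887

0.9887


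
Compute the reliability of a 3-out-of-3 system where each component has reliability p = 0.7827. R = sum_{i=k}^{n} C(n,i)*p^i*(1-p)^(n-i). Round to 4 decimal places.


k = 3, n = 3, p = 0.7827
i=3: C(3,3)=1 * 0.7827^3 * 0.2173^0 = 0.4795
R = sum of terms = 0.4795

0.4795


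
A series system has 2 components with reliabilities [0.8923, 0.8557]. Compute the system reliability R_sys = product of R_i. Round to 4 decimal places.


Components: [0.8923, 0.8557]
After component 1 (R=0.8923): product = 0.8923
After component 2 (R=0.8557): product = 0.7635
R_sys = 0.7635

0.7635


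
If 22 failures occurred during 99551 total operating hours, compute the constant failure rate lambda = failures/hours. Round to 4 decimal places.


failures = 22
total_hours = 99551
lambda = 22 / 99551
lambda = 0.0002

0.0002


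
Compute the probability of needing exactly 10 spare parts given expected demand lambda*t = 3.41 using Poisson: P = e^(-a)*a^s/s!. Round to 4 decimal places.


a = 3.41, s = 10
e^(-a) = e^(-3.41) = 0.033
a^s = 3.41^10 = 212590.4689
s! = 3628800
P = 0.033 * 212590.4689 / 3628800
P = 0.0019

0.0019


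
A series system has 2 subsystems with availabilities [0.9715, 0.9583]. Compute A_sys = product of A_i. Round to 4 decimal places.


Subsystems: [0.9715, 0.9583]
After subsystem 1 (A=0.9715): product = 0.9715
After subsystem 2 (A=0.9583): product = 0.931
A_sys = 0.931

0.931


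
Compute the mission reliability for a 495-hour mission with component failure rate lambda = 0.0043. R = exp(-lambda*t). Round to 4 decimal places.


lambda = 0.0043
mission_time = 495
lambda * t = 0.0043 * 495 = 2.1285
R = exp(-2.1285)
R = 0.119

0.119


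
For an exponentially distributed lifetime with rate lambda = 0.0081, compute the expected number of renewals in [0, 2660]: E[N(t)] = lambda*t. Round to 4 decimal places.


lambda = 0.0081
t = 2660
E[N(t)] = lambda * t
E[N(t)] = 0.0081 * 2660
E[N(t)] = 21.546

21.546


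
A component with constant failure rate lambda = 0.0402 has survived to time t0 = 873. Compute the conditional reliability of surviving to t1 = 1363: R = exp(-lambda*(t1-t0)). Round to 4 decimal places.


lambda = 0.0402
t0 = 873, t1 = 1363
t1 - t0 = 490
lambda * (t1-t0) = 0.0402 * 490 = 19.698
R = exp(-19.698)
R = 0.0

0.0
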